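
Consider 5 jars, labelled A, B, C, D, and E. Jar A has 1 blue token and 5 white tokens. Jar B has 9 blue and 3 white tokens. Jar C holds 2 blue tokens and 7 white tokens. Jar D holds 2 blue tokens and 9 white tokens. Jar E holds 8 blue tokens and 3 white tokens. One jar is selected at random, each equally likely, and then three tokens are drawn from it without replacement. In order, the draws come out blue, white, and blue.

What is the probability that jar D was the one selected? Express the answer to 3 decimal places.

0.048

For each hypothesis, P(data | H) works out to: P(data | jar A) = (1/6)(5/5)(0/4) = 0; P(data | jar B) = (9/12)(3/11)(8/10) = 0.16364; P(data | jar C) = (2/9)(7/8)(1/7) = 0.027778; P(data | jar D) = (2/11)(9/10)(1/9) = 0.018182; P(data | jar E) = (8/11)(3/10)(7/9) = 0.1697.
Weighting by the prior gives 1/5 · 0 = 0, 1/5 · 0.16364 = 0.032727, 1/5 · 0.027778 = 0.0055556, 1/5 · 0.018182 = 0.0036364, 1/5 · 0.1697 = 0.033939; with total 0.075859.
Therefore the posterior P(jar D | data) = (0.0036364) / (0.075859) = 0.047936.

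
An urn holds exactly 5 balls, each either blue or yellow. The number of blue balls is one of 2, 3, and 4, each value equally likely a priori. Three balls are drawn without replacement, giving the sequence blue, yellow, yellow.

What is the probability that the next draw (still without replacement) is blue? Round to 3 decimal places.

For each hypothesis, P(data | H) works out to: P(data | r = 2) = (2/5)(3/4)(2/3) = 1/5; P(data | r = 3) = (3/5)(2/4)(1/3) = 1/10; P(data | r = 4) = (4/5)(1/4)(0/3) = 0.
The prior-weighted likelihoods are 1/3 · 1/5 = 1/15, 1/3 · 1/10 = 1/30, 1/3 · 0 = 0; summing to 1/10.
Dividing through by the total gives posterior P(r = 2 | data) = 2/3, P(r = 3 | data) = 1/3, P(r = 4 | data) = 0.
The predictive probability is P(blue next | data) = (1/2)(2/3) + (1)(1/3) = 2/3.

0.667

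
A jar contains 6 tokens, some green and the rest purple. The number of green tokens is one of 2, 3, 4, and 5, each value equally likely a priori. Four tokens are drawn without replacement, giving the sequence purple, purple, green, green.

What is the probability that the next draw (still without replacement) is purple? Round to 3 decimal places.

For each hypothesis, P(data | H) works out to: P(data | r = 2) = (4/6)(3/5)(2/4)(1/3) = 1/15; P(data | r = 3) = (3/6)(2/5)(3/4)(2/3) = 1/10; P(data | r = 4) = (2/6)(1/5)(4/4)(3/3) = 1/15; P(data | r = 5) = (1/6)(0/5) = 0.
Weighting by the prior gives 1/4 · 1/15 = 1/60, 1/4 · 1/10 = 1/40, 1/4 · 1/15 = 1/60, 1/4 · 0 = 0; with total 7/120.
Dividing through by the total gives posterior P(r = 2 | data) = 2/7, P(r = 3 | data) = 3/7, P(r = 4 | data) = 2/7, P(r = 5 | data) = 0.
The predictive probability is P(purple next | data) = (1)(2/7) + (1/2)(3/7) + (0)(2/7) = 1/2.

0.500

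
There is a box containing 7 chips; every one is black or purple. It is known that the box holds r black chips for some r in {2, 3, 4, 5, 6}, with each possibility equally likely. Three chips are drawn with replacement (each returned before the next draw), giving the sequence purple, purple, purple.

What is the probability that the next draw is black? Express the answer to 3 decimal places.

Compute the likelihood of the observed sequence for each case: P(data | r = 2) = (5/7)(5/7)(5/7) = 0.36443; P(data | r = 3) = (4/7)(4/7)(4/7) = 0.18659; P(data | r = 4) = (3/7)(3/7)(3/7) = 0.078717; P(data | r = 5) = (2/7)(2/7)(2/7) = 0.023324; P(data | r = 6) = (1/7)(1/7)(1/7) = 0.0029155.
The prior-weighted likelihoods are 1/5 · 0.36443 = 0.072886, 1/5 · 0.18659 = 0.037318, 1/5 · 0.078717 = 0.015743, 1/5 · 0.023324 = 0.0046647, 1/5 · 0.0029155 = 0.00058309; summing to 0.1312.
Normalising, the posterior is P(r = 2 | data) = 0.55556, P(r = 3 | data) = 0.28444, P(r = 4 | data) = 0.12, P(r = 5 | data) = 0.035556, P(r = 6 | data) = 0.0044444.
So P(black next | data) = Σ P(black next | H) P(H | data) = (2/7)(0.55556) + (3/7)(0.28444) + (4/7)(0.12) + (5/7)(0.035556) + (6/7)(0.0044444) = 0.37841.

0.378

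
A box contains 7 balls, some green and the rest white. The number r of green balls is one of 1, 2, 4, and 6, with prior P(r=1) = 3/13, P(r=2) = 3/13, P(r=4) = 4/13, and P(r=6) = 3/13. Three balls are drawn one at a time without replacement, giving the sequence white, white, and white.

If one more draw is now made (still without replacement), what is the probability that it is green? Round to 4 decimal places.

0.3617

Under each hypothesis, the probability of the observed sequence is: P(data | r = 1) = (6/7)(5/6)(4/5) = 4/7; P(data | r = 2) = (5/7)(4/6)(3/5) = 2/7; P(data | r = 4) = (3/7)(2/6)(1/5) = 1/35; P(data | r = 6) = (1/7)(0/6) = 0.
Multiplying each by its prior: 3/13 · 4/7 = 12/91, 3/13 · 2/7 = 6/91, 4/13 · 1/35 = 4/455, 3/13 · 0 = 0; with total 94/455.
Dividing through by the total gives posterior P(r = 1 | data) = 30/47, P(r = 2 | data) = 15/47, P(r = 4 | data) = 2/47, P(r = 6 | data) = 0.
Averaging over the posterior, P(green next | data) = (1/4)(30/47) + (1/2)(15/47) + (1)(2/47) = 17/47.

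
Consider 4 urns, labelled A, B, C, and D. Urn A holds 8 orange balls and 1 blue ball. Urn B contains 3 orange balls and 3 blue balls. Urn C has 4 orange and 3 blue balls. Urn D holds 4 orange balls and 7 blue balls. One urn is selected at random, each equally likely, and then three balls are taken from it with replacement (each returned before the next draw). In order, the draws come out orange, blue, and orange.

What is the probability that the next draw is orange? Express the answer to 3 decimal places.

0.575

For each hypothesis, P(data | H) works out to: P(data | urn A) = (8/9)(1/9)(8/9) = 0.087791; P(data | urn B) = (3/6)(3/6)(3/6) = 0.125; P(data | urn C) = (4/7)(3/7)(4/7) = 0.13994; P(data | urn D) = (4/11)(7/11)(4/11) = 0.084147.
Multiplying each by its prior: 1/4 · 0.087791 = 0.021948, 1/4 · 0.125 = 0.03125, 1/4 · 0.13994 = 0.034985, 1/4 · 0.084147 = 0.021037; with total 0.10922.
Dividing through by the total gives posterior P(urn A | data) = 0.20095, P(urn B | data) = 0.28612, P(urn C | data) = 0.32032, P(urn D | data) = 0.19261.
Averaging over the posterior, P(orange next | data) = (8/9)(0.20095) + (1/2)(0.28612) + (4/7)(0.32032) + (4/11)(0.19261) = 0.57476.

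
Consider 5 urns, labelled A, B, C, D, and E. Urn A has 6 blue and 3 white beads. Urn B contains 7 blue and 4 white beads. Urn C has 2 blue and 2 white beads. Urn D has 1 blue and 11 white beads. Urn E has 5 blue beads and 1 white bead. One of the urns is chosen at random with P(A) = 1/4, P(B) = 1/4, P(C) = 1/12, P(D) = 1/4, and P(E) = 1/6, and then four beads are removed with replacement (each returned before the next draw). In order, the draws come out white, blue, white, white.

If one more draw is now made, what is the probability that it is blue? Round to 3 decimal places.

0.377

Under each hypothesis, the probability of the observed sequence is: P(data | urn A) = (3/9)(6/9)(3/9)(3/9) = 0.024691; P(data | urn B) = (4/11)(7/11)(4/11)(4/11) = 0.030599; P(data | urn C) = (2/4)(2/4)(2/4)(2/4) = 0.0625; P(data | urn D) = (11/12)(1/12)(11/12)(11/12) = 0.064188; P(data | urn E) = (1/6)(5/6)(1/6)(1/6) = 0.003858.
Multiplying each by its prior: 1/4 · 0.024691 = 0.0061728, 1/4 · 0.030599 = 0.0076498, 1/12 · 0.0625 = 0.0052083, 1/4 · 0.064188 = 0.016047, 1/6 · 0.003858 = 0.000643; with total 0.035721.
Dividing through by the total gives posterior P(urn A | data) = 0.17281, P(urn B | data) = 0.21415, P(urn C | data) = 0.14581, P(urn D | data) = 0.44923, P(urn E | data) = 0.018001.
The predictive probability is P(blue next | data) = (2/3)(0.17281) + (7/11)(0.21415) + (1/2)(0.14581) + (1/12)(0.44923) + (5/6)(0.018001) = 0.37682.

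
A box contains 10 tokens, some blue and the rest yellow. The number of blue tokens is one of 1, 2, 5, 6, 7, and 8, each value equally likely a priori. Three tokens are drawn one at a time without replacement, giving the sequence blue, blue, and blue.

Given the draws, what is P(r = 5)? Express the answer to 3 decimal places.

Under each hypothesis, the probability of the observed sequence is: P(data | r = 1) = (1/10)(0/9) = 0; P(data | r = 2) = (2/10)(1/9)(0/8) = 0; P(data | r = 5) = (5/10)(4/9)(3/8) = 1/12; P(data | r = 6) = (6/10)(5/9)(4/8) = 1/6; P(data | r = 7) = (7/10)(6/9)(5/8) = 7/24; P(data | r = 8) = (8/10)(7/9)(6/8) = 7/15.
Weighting by the prior gives 1/6 · 0 = 0, 1/6 · 0 = 0, 1/6 · 1/12 = 1/72, 1/6 · 1/6 = 1/36, 1/6 · 7/24 = 7/144, 1/6 · 7/15 = 7/90; with total 121/720.
So P(r = 5 | data) = (1/72) / (121/720) = 10/121.

0.083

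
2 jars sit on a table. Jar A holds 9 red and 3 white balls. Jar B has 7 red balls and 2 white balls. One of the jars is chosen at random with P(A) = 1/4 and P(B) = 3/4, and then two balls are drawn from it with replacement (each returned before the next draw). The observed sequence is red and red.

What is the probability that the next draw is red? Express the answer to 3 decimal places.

0.771

For each hypothesis, P(data | H) works out to: P(data | jar A) = (9/12)(9/12) = 0.5625; P(data | jar B) = (7/9)(7/9) = 0.60494.
Weighting by the prior gives 1/4 · 0.5625 = 0.14062, 3/4 · 0.60494 = 0.4537; summing to 0.59433.
Dividing through by the total gives posterior P(jar A | data) = 0.23661, P(jar B | data) = 0.76339.
So P(red next | data) = Σ P(red next | H) P(H | data) = (3/4)(0.23661) + (7/9)(0.76339) = 0.77121.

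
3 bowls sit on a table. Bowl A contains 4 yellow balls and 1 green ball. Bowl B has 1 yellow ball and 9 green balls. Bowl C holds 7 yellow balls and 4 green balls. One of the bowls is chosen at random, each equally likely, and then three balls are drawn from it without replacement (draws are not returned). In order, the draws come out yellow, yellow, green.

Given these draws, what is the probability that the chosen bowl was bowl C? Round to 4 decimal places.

Compute the likelihood of the observed sequence for each case: P(data | bowl A) = (4/5)(3/4)(1/3) = 1/5; P(data | bowl B) = (1/10)(0/9) = 0; P(data | bowl C) = (7/11)(6/10)(4/9) = 28/165.
Multiplying each by its prior: 1/3 · 1/5 = 1/15, 1/3 · 0 = 0, 1/3 · 28/165 = 28/495; summing to 61/495.
Therefore the posterior P(bowl C | data) = (28/495) / (61/495) = 28/61.

0.4590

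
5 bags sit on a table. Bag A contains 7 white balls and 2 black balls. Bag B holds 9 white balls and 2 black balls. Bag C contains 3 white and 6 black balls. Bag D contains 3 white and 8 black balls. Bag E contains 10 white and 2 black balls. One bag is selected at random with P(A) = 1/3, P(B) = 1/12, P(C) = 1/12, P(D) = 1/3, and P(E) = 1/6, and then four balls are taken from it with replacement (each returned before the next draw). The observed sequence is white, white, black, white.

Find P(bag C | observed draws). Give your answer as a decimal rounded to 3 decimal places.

The likelihood of the observed sequence under each hypothesis: P(data | bag A) = (7/9)(7/9)(2/9)(7/9) = 0.10456; P(data | bag B) = (9/11)(9/11)(2/11)(9/11) = 0.099583; P(data | bag C) = (3/9)(3/9)(6/9)(3/9) = 0.024691; P(data | bag D) = (3/11)(3/11)(8/11)(3/11) = 0.014753; P(data | bag E) = (10/12)(10/12)(2/12)(10/12) = 0.096451.
Multiplying each by its prior: 1/3 · 0.10456 = 0.034852, 1/12 · 0.099583 = 0.0082986, 1/12 · 0.024691 = 0.0020576, 1/3 · 0.014753 = 0.0049177, 1/6 · 0.096451 = 0.016075; summing to 0.066201.
Hence P(bag C | data) = (0.0020576) / (0.066201) = 0.031081.

0.031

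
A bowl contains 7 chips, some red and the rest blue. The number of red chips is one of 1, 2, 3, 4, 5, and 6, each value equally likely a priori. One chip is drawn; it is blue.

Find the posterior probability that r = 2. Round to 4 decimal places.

0.2381

The likelihood of this draw under each hypothesis: P(data | r = 1) = (6/7) = 6/7; P(data | r = 2) = (5/7) = 5/7; P(data | r = 3) = (4/7) = 4/7; P(data | r = 4) = (3/7) = 3/7; P(data | r = 5) = (2/7) = 2/7; P(data | r = 6) = (1/7) = 1/7.
The prior-weighted likelihoods are 1/6 · 6/7 = 1/7, 1/6 · 5/7 = 5/42, 1/6 · 4/7 = 2/21, 1/6 · 3/7 = 1/14, 1/6 · 2/7 = 1/21, 1/6 · 1/7 = 1/42; with total 1/2.
So P(r = 2 | data) = (5/42) / (1/2) = 5/21.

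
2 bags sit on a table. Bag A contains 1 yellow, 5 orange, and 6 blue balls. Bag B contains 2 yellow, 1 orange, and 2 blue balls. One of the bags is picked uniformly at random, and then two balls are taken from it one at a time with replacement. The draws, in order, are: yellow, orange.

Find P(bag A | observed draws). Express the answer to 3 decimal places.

For each hypothesis, P(data | H) works out to: P(data | bag A) = (1/12)(5/12) = 0.034722; P(data | bag B) = (2/5)(1/5) = 0.08.
The prior-weighted likelihoods are 1/2 · 0.034722 = 0.017361, 1/2 · 0.08 = 0.04; summing to 0.057361.
Therefore the posterior P(bag A | data) = (0.017361) / (0.057361) = 0.30266.

0.303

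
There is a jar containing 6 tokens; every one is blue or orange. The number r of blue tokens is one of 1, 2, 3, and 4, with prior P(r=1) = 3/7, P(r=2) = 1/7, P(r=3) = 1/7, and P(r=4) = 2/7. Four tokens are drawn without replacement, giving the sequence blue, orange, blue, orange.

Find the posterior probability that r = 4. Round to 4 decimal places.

0.4444

The likelihood of the observed sequence under each hypothesis: P(data | r = 1) = (1/6)(5/5)(0/4) = 0; P(data | r = 2) = (2/6)(4/5)(1/4)(3/3) = 1/15; P(data | r = 3) = (3/6)(3/5)(2/4)(2/3) = 1/10; P(data | r = 4) = (4/6)(2/5)(3/4)(1/3) = 1/15.
Multiplying each by its prior: 3/7 · 0 = 0, 1/7 · 1/15 = 1/105, 1/7 · 1/10 = 1/70, 2/7 · 1/15 = 2/105; these sum to 3/70.
By Bayes' rule, P(r = 4 | data) = (2/105) / (3/70) = 4/9.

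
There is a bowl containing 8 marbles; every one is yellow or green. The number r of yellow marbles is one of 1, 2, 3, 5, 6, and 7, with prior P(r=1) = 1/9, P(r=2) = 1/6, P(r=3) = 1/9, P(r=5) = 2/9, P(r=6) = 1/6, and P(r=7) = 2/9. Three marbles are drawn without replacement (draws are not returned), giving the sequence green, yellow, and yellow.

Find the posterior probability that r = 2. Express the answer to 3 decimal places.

Under each hypothesis, the probability of the observed sequence is: P(data | r = 1) = (7/8)(1/7)(0/6) = 0; P(data | r = 2) = (6/8)(2/7)(1/6) = 1/28; P(data | r = 3) = (5/8)(3/7)(2/6) = 5/56; P(data | r = 5) = (3/8)(5/7)(4/6) = 5/28; P(data | r = 6) = (2/8)(6/7)(5/6) = 5/28; P(data | r = 7) = (1/8)(7/7)(6/6) = 1/8.
Multiplying each by its prior: 1/9 · 0 = 0, 1/6 · 1/28 = 1/168, 1/9 · 5/56 = 5/504, 2/9 · 5/28 = 5/126, 1/6 · 5/28 = 5/168, 2/9 · 1/8 = 1/36; these sum to 19/168.
By Bayes' rule, P(r = 2 | data) = (1/168) / (19/168) = 1/19.

0.053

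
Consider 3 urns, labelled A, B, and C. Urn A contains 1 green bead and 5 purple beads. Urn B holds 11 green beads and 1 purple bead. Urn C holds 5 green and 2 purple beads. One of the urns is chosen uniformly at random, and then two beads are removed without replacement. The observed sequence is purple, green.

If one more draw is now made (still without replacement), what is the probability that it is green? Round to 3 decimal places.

0.561

For each hypothesis, P(data | H) works out to: P(data | urn A) = (5/6)(1/5) = 1/6; P(data | urn B) = (1/12)(11/11) = 1/12; P(data | urn C) = (2/7)(5/6) = 5/21.
The prior-weighted likelihoods are 1/3 · 1/6 = 1/18, 1/3 · 1/12 = 1/36, 1/3 · 5/21 = 5/63; these sum to 41/252.
The posterior is then P(urn A | data) = 14/41, P(urn B | data) = 7/41, P(urn C | data) = 20/41.
Averaging over the posterior, P(green next | data) = (0)(14/41) + (1)(7/41) + (4/5)(20/41) = 23/41.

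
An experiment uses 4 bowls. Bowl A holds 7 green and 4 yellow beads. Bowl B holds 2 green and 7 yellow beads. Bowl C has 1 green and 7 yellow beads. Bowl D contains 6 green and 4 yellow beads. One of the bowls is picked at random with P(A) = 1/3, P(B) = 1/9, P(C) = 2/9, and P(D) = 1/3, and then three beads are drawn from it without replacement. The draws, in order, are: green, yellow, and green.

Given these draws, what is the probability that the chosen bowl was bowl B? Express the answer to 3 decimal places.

0.027

The likelihood of the observed sequence under each hypothesis: P(data | bowl A) = (7/11)(4/10)(6/9) = 0.1697; P(data | bowl B) = (2/9)(7/8)(1/7) = 0.027778; P(data | bowl C) = (1/8)(7/7)(0/6) = 0; P(data | bowl D) = (6/10)(4/9)(5/8) = 0.16667.
Multiplying each by its prior: 1/3 · 0.1697 = 0.056566, 1/9 · 0.027778 = 0.0030864, 2/9 · 0 = 0, 1/3 · 0.16667 = 0.055556; these sum to 0.11521.
So P(bowl B | data) = (0.0030864) / (0.11521) = 0.02679.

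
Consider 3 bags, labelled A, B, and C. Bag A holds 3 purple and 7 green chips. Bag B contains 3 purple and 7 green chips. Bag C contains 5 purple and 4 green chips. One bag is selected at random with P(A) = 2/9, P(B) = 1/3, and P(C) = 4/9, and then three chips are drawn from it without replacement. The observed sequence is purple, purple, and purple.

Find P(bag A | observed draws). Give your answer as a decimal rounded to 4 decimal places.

Under each hypothesis, the probability of the observed sequence is: P(data | bag A) = (3/10)(2/9)(1/8) = 1/120; P(data | bag B) = (3/10)(2/9)(1/8) = 1/120; P(data | bag C) = (5/9)(4/8)(3/7) = 5/42.
Multiplying each by its prior: 2/9 · 1/120 = 1/540, 1/3 · 1/120 = 1/360, 4/9 · 5/42 = 10/189; these sum to 29/504.
Hence P(bag A | data) = (1/540) / (29/504) = 14/435.

0.0322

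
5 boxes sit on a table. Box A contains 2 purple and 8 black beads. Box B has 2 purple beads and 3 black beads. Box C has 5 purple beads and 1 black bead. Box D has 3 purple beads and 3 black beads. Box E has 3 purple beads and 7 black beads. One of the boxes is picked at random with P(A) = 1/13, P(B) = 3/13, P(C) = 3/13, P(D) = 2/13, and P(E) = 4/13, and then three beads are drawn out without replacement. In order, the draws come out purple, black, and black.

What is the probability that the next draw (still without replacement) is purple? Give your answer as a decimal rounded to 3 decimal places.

0.411

The likelihood of the observed sequence under each hypothesis: P(data | box A) = (2/10)(8/9)(7/8) = 7/45; P(data | box B) = (2/5)(3/4)(2/3) = 1/5; P(data | box C) = (5/6)(1/5)(0/4) = 0; P(data | box D) = (3/6)(3/5)(2/4) = 3/20; P(data | box E) = (3/10)(7/9)(6/8) = 7/40.
Multiplying each by its prior: 1/13 · 7/45 = 7/585, 3/13 · 1/5 = 3/65, 3/13 · 0 = 0, 2/13 · 3/20 = 3/130, 4/13 · 7/40 = 7/130; summing to 79/585.
Dividing through by the total gives posterior P(box A | data) = 7/79, P(box B | data) = 27/79, P(box C | data) = 0, P(box D | data) = 27/158, P(box E | data) = 63/158.
Averaging over the posterior, P(purple next | data) = (1/7)(7/79) + (1/2)(27/79) + (2/3)(27/158) + (2/7)(63/158) = 65/158.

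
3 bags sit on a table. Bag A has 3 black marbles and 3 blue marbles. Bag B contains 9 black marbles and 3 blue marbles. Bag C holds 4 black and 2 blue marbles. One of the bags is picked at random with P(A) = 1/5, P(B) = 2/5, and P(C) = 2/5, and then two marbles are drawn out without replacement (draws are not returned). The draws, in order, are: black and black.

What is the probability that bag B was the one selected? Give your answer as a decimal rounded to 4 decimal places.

0.5217

Under each hypothesis, the probability of the observed sequence is: P(data | bag A) = (3/6)(2/5) = 1/5; P(data | bag B) = (9/12)(8/11) = 6/11; P(data | bag C) = (4/6)(3/5) = 2/5.
Weighting by the prior gives 1/5 · 1/5 = 1/25, 2/5 · 6/11 = 12/55, 2/5 · 2/5 = 4/25; with total 23/55.
So P(bag B | data) = (12/55) / (23/55) = 12/23.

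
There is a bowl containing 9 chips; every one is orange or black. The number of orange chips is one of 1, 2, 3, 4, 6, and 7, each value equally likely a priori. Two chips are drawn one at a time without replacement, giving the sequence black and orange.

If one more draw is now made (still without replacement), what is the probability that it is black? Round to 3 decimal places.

Compute the likelihood of the observed sequence for each case: P(data | r = 1) = (8/9)(1/8) = 1/9; P(data | r = 2) = (7/9)(2/8) = 7/36; P(data | r = 3) = (6/9)(3/8) = 1/4; P(data | r = 4) = (5/9)(4/8) = 5/18; P(data | r = 6) = (3/9)(6/8) = 1/4; P(data | r = 7) = (2/9)(7/8) = 7/36.
Weighting by the prior gives 1/6 · 1/9 = 1/54, 1/6 · 7/36 = 7/216, 1/6 · 1/4 = 1/24, 1/6 · 5/18 = 5/108, 1/6 · 1/4 = 1/24, 1/6 · 7/36 = 7/216; with total 23/108.
Normalising, the posterior is P(r = 1 | data) = 2/23, P(r = 2 | data) = 7/46, P(r = 3 | data) = 9/46, P(r = 4 | data) = 5/23, P(r = 6 | data) = 9/46, P(r = 7 | data) = 7/46.
The predictive probability is P(black next | data) = (1)(2/23) + (6/7)(7/46) + (5/7)(9/46) + (4/7)(5/23) + (2/7)(9/46) + (1/7)(7/46) = 90/161.

0.559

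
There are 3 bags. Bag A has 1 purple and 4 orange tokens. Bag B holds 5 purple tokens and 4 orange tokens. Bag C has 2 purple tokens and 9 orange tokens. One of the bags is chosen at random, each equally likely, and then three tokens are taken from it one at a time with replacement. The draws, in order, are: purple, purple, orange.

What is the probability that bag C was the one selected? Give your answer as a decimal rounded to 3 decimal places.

0.138

For each hypothesis, P(data | H) works out to: P(data | bag A) = (1/5)(1/5)(4/5) = 0.032; P(data | bag B) = (5/9)(5/9)(4/9) = 0.13717; P(data | bag C) = (2/11)(2/11)(9/11) = 0.027047.
Weighting by the prior gives 1/3 · 0.032 = 0.010667, 1/3 · 0.13717 = 0.045725, 1/3 · 0.027047 = 0.0090158; these sum to 0.065407.
Therefore the posterior P(bag C | data) = (0.0090158) / (0.065407) = 0.13784.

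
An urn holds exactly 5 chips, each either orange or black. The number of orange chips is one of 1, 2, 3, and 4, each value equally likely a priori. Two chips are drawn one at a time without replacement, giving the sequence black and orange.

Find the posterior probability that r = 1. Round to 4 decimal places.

The likelihood of the observed sequence under each hypothesis: P(data | r = 1) = (4/5)(1/4) = 1/5; P(data | r = 2) = (3/5)(2/4) = 3/10; P(data | r = 3) = (2/5)(3/4) = 3/10; P(data | r = 4) = (1/5)(4/4) = 1/5.
The prior-weighted likelihoods are 1/4 · 1/5 = 1/20, 1/4 · 3/10 = 3/40, 1/4 · 3/10 = 3/40, 1/4 · 1/5 = 1/20; summing to 1/4.
So P(r = 1 | data) = (1/20) / (1/4) = 1/5.

0.2000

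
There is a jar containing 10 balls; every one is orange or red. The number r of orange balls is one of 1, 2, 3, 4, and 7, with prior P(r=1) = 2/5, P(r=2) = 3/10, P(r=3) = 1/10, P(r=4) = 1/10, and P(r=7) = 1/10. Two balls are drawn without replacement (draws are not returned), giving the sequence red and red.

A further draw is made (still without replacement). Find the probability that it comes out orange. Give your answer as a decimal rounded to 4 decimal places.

0.2135

Compute the likelihood of the observed sequence for each case: P(data | r = 1) = (9/10)(8/9) = 4/5; P(data | r = 2) = (8/10)(7/9) = 28/45; P(data | r = 3) = (7/10)(6/9) = 7/15; P(data | r = 4) = (6/10)(5/9) = 1/3; P(data | r = 7) = (3/10)(2/9) = 1/15.
The prior-weighted likelihoods are 2/5 · 4/5 = 8/25, 3/10 · 28/45 = 14/75, 1/10 · 7/15 = 7/150, 1/10 · 1/3 = 1/30, 1/10 · 1/15 = 1/150; with total 89/150.
The posterior is then P(r = 1 | data) = 48/89, P(r = 2 | data) = 28/89, P(r = 3 | data) = 7/89, P(r = 4 | data) = 5/89, P(r = 7 | data) = 1/89.
The predictive probability is P(orange next | data) = (1/8)(48/89) + (1/4)(28/89) + (3/8)(7/89) + (1/2)(5/89) + (7/8)(1/89) = 19/89.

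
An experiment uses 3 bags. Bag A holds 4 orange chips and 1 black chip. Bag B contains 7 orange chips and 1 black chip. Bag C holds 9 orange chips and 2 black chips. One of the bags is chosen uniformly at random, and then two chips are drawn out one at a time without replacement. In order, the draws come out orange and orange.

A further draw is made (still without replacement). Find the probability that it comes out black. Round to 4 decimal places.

The likelihood of the observed sequence under each hypothesis: P(data | bag A) = (4/5)(3/4) = 3/5; P(data | bag B) = (7/8)(6/7) = 3/4; P(data | bag C) = (9/11)(8/10) = 36/55.
Weighting by the prior gives 1/3 · 3/5 = 1/5, 1/3 · 3/4 = 1/4, 1/3 · 36/55 = 12/55; these sum to 147/220.
Normalising, the posterior is P(bag A | data) = 44/147, P(bag B | data) = 55/147, P(bag C | data) = 16/49.
So P(black next | data) = Σ P(black next | H) P(H | data) = (1/3)(44/147) + (1/6)(55/147) + (2/9)(16/49) = 23/98.

0.2347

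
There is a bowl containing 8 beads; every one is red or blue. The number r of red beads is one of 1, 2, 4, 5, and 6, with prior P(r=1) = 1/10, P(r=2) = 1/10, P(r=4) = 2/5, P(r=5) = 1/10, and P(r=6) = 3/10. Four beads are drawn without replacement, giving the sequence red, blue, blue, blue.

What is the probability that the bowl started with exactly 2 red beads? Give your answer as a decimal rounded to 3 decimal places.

0.278

Compute the likelihood of the observed sequence for each case: P(data | r = 1) = (1/8)(7/7)(6/6)(5/5) = 1/8; P(data | r = 2) = (2/8)(6/7)(5/6)(4/5) = 1/7; P(data | r = 4) = (4/8)(4/7)(3/6)(2/5) = 2/35; P(data | r = 5) = (5/8)(3/7)(2/6)(1/5) = 1/56; P(data | r = 6) = (6/8)(2/7)(1/6)(0/5) = 0.
The prior-weighted likelihoods are 1/10 · 1/8 = 1/80, 1/10 · 1/7 = 1/70, 2/5 · 2/35 = 4/175, 1/10 · 1/56 = 1/560, 3/10 · 0 = 0; summing to 9/175.
By Bayes' rule, P(r = 2 | data) = (1/70) / (9/175) = 5/18.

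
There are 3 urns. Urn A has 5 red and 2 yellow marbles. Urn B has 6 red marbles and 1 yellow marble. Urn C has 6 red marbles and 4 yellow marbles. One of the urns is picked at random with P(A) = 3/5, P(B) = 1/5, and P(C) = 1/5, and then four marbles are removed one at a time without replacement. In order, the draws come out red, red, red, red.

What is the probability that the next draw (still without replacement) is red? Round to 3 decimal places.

0.487

For each hypothesis, P(data | H) works out to: P(data | urn A) = (5/7)(4/6)(3/5)(2/4) = 1/7; P(data | urn B) = (6/7)(5/6)(4/5)(3/4) = 3/7; P(data | urn C) = (6/10)(5/9)(4/8)(3/7) = 1/14.
Weighting by the prior gives 3/5 · 1/7 = 3/35, 1/5 · 3/7 = 3/35, 1/5 · 1/14 = 1/70; these sum to 13/70.
Normalising, the posterior is P(urn A | data) = 6/13, P(urn B | data) = 6/13, P(urn C | data) = 1/13.
So P(red next | data) = Σ P(red next | H) P(H | data) = (1/3)(6/13) + (2/3)(6/13) + (1/3)(1/13) = 19/39.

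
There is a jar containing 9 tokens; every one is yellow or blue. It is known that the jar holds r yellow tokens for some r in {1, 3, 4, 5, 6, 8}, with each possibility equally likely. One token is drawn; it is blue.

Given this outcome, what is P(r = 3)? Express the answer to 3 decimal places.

For each hypothesis, P(data | H) works out to: P(data | r = 1) = (8/9) = 8/9; P(data | r = 3) = (6/9) = 2/3; P(data | r = 4) = (5/9) = 5/9; P(data | r = 5) = (4/9) = 4/9; P(data | r = 6) = (3/9) = 1/3; P(data | r = 8) = (1/9) = 1/9.
Multiplying each by its prior: 1/6 · 8/9 = 4/27, 1/6 · 2/3 = 1/9, 1/6 · 5/9 = 5/54, 1/6 · 4/9 = 2/27, 1/6 · 1/3 = 1/18, 1/6 · 1/9 = 1/54; these sum to 1/2.
Hence P(r = 3 | data) = (1/9) / (1/2) = 2/9.

0.222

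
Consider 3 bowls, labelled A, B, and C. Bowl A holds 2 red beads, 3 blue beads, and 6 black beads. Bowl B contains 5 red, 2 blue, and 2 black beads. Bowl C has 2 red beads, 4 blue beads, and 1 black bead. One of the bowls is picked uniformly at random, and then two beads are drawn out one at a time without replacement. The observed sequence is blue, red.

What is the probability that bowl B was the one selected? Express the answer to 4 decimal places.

0.3618

Compute the likelihood of the observed sequence for each case: P(data | bowl A) = (3/11)(2/10) = 0.054545; P(data | bowl B) = (2/9)(5/8) = 0.13889; P(data | bowl C) = (4/7)(2/6) = 0.19048.
Multiplying each by its prior: 1/3 · 0.054545 = 0.018182, 1/3 · 0.13889 = 0.046296, 1/3 · 0.19048 = 0.063492; summing to 0.12797.
Hence P(bowl B | data) = (0.046296) / (0.12797) = 0.36177.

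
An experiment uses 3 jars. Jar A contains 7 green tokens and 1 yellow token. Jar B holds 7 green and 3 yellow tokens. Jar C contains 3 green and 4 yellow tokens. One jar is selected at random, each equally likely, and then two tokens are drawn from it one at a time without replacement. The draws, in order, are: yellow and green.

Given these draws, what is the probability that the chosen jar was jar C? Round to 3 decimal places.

0.444

The likelihood of the observed sequence under each hypothesis: P(data | jar A) = (1/8)(7/7) = 0.125; P(data | jar B) = (3/10)(7/9) = 0.23333; P(data | jar C) = (4/7)(3/6) = 0.28571.
Weighting by the prior gives 1/3 · 0.125 = 0.041667, 1/3 · 0.23333 = 0.077778, 1/3 · 0.28571 = 0.095238; with total 0.21468.
By Bayes' rule, P(jar C | data) = (0.095238) / (0.21468) = 0.44362.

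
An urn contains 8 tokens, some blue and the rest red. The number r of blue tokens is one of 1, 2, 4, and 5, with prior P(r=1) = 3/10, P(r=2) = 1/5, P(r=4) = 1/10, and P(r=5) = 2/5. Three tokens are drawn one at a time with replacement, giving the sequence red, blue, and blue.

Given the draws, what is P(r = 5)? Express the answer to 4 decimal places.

0.6928

The likelihood of the observed sequence under each hypothesis: P(data | r = 1) = (7/8)(1/8)(1/8) = 0.013672; P(data | r = 2) = (6/8)(2/8)(2/8) = 0.046875; P(data | r = 4) = (4/8)(4/8)(4/8) = 0.125; P(data | r = 5) = (3/8)(5/8)(5/8) = 0.14648.
Weighting by the prior gives 3/10 · 0.013672 = 0.0041016, 1/5 · 0.046875 = 0.009375, 1/10 · 0.125 = 0.0125, 2/5 · 0.14648 = 0.058594; with total 0.08457.
So P(r = 5 | data) = (0.058594) / (0.08457) = 0.69284.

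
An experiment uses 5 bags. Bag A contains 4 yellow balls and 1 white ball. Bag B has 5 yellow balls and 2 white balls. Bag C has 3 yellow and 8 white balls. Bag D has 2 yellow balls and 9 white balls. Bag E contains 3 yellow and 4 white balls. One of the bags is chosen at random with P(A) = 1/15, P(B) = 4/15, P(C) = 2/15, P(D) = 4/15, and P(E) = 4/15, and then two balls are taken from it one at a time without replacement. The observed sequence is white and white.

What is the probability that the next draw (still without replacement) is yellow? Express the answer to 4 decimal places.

The likelihood of the observed sequence under each hypothesis: P(data | bag A) = (1/5)(0/4) = 0; P(data | bag B) = (2/7)(1/6) = 1/21; P(data | bag C) = (8/11)(7/10) = 28/55; P(data | bag D) = (9/11)(8/10) = 36/55; P(data | bag E) = (4/7)(3/6) = 2/7.
Multiplying each by its prior: 1/15 · 0 = 0, 4/15 · 1/21 = 4/315, 2/15 · 28/55 = 56/825, 4/15 · 36/55 = 48/275, 4/15 · 2/7 = 8/105; with total 164/495.
Dividing through by the total gives posterior P(bag A | data) = 0, P(bag B | data) = 0.038328, P(bag C | data) = 0.20488, P(bag D | data) = 0.52683, P(bag E | data) = 0.22997.
The predictive probability is P(yellow next | data) = (1)(0.038328) + (1/3)(0.20488) + (2/9)(0.52683) + (3/5)(0.22997) = 0.36167.

0.3617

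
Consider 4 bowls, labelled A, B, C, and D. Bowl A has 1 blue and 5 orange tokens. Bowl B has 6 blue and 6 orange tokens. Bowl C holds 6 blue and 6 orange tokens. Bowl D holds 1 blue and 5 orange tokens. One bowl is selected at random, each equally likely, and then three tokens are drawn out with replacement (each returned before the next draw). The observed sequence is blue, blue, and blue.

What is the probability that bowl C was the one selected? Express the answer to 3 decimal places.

0.482

The likelihood of the observed sequence under each hypothesis: P(data | bowl A) = (1/6)(1/6)(1/6) = 1/216; P(data | bowl B) = (6/12)(6/12)(6/12) = 1/8; P(data | bowl C) = (6/12)(6/12)(6/12) = 1/8; P(data | bowl D) = (1/6)(1/6)(1/6) = 1/216.
The prior-weighted likelihoods are 1/4 · 1/216 = 1/864, 1/4 · 1/8 = 1/32, 1/4 · 1/8 = 1/32, 1/4 · 1/216 = 1/864; these sum to 7/108.
Therefore the posterior P(bowl C | data) = (1/32) / (7/108) = 27/56.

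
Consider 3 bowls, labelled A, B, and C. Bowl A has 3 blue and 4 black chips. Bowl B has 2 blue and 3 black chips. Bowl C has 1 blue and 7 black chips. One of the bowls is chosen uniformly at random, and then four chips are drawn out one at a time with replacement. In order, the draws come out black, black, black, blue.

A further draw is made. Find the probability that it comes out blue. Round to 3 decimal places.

For each hypothesis, P(data | H) works out to: P(data | bowl A) = (4/7)(4/7)(4/7)(3/7) = 0.079967; P(data | bowl B) = (3/5)(3/5)(3/5)(2/5) = 0.0864; P(data | bowl C) = (7/8)(7/8)(7/8)(1/8) = 0.08374.
Weighting by the prior gives 1/3 · 0.079967 = 0.026656, 1/3 · 0.0864 = 0.0288, 1/3 · 0.08374 = 0.027913; summing to 0.083369.
The posterior is then P(bowl A | data) = 0.31973, P(bowl B | data) = 0.34545, P(bowl C | data) = 0.33482.
The predictive probability is P(blue next | data) = (3/7)(0.31973) + (2/5)(0.34545) + (1/8)(0.33482) = 0.31706.

0.317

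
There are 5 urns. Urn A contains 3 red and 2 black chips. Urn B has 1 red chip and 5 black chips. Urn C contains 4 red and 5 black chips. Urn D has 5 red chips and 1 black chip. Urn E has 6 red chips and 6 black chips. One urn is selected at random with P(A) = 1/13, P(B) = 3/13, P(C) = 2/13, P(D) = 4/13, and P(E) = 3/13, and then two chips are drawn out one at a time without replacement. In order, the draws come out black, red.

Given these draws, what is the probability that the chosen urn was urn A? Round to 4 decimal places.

0.1056

The likelihood of the observed sequence under each hypothesis: P(data | urn A) = (2/5)(3/4) = 0.3; P(data | urn B) = (5/6)(1/5) = 0.16667; P(data | urn C) = (5/9)(4/8) = 0.27778; P(data | urn D) = (1/6)(5/5) = 0.16667; P(data | urn E) = (6/12)(6/11) = 0.27273.
Weighting by the prior gives 1/13 · 0.3 = 0.023077, 3/13 · 0.16667 = 0.038462, 2/13 · 0.27778 = 0.042735, 4/13 · 0.16667 = 0.051282, 3/13 · 0.27273 = 0.062937; with total 0.21849.
By Bayes' rule, P(urn A | data) = (0.023077) / (0.21849) = 0.10562.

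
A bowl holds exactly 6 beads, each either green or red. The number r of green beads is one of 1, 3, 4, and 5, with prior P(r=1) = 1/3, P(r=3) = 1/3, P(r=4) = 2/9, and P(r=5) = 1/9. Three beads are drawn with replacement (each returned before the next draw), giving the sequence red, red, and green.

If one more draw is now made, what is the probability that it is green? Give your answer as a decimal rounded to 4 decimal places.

0.4067

The likelihood of the observed sequence under each hypothesis: P(data | r = 1) = (5/6)(5/6)(1/6) = 0.11574; P(data | r = 3) = (3/6)(3/6)(3/6) = 0.125; P(data | r = 4) = (2/6)(2/6)(4/6) = 0.074074; P(data | r = 5) = (1/6)(1/6)(5/6) = 0.023148.
The prior-weighted likelihoods are 1/3 · 0.11574 = 0.03858, 1/3 · 0.125 = 0.041667, 2/9 · 0.074074 = 0.016461, 1/9 · 0.023148 = 0.002572; these sum to 0.09928.
Dividing through by the total gives posterior P(r = 1 | data) = 0.3886, P(r = 3 | data) = 0.41969, P(r = 4 | data) = 0.1658, P(r = 5 | data) = 0.025907.
The predictive probability is P(green next | data) = (1/6)(0.3886) + (1/2)(0.41969) + (2/3)(0.1658) + (5/6)(0.025907) = 0.40674.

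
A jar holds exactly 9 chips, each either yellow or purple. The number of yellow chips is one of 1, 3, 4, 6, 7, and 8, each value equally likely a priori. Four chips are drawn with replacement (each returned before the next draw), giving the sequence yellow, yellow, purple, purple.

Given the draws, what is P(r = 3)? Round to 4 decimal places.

0.2362

Under each hypothesis, the probability of the observed sequence is: P(data | r = 1) = (1/9)(1/9)(8/9)(8/9) = 0.0097546; P(data | r = 3) = (3/9)(3/9)(6/9)(6/9) = 0.049383; P(data | r = 4) = (4/9)(4/9)(5/9)(5/9) = 0.060966; P(data | r = 6) = (6/9)(6/9)(3/9)(3/9) = 0.049383; P(data | r = 7) = (7/9)(7/9)(2/9)(2/9) = 0.029873; P(data | r = 8) = (8/9)(8/9)(1/9)(1/9) = 0.0097546.
The prior-weighted likelihoods are 1/6 · 0.0097546 = 0.0016258, 1/6 · 0.049383 = 0.0082305, 1/6 · 0.060966 = 0.010161, 1/6 · 0.049383 = 0.0082305, 1/6 · 0.029873 = 0.0049789, 1/6 · 0.0097546 = 0.0016258; summing to 0.034852.
So P(r = 3 | data) = (0.0082305) / (0.034852) = 0.23615.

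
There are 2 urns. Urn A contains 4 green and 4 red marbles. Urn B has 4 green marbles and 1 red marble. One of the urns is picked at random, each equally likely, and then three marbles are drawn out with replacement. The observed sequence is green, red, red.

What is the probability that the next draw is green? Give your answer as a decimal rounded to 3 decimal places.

0.561

Compute the likelihood of the observed sequence for each case: P(data | urn A) = (4/8)(4/8)(4/8) = 0.125; P(data | urn B) = (4/5)(1/5)(1/5) = 0.032.
Weighting by the prior gives 1/2 · 0.125 = 0.0625, 1/2 · 0.032 = 0.016; summing to 0.0785.
The posterior is then P(urn A | data) = 0.79618, P(urn B | data) = 0.20382.
So P(green next | data) = Σ P(green next | H) P(H | data) = (1/2)(0.79618) + (4/5)(0.20382) = 0.56115.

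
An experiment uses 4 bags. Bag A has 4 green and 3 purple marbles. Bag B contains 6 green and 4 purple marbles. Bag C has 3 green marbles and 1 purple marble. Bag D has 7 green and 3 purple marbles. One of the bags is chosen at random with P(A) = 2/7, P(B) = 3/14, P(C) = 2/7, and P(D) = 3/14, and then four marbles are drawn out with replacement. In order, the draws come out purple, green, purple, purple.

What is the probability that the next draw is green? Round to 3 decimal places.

For each hypothesis, P(data | H) works out to: P(data | bag A) = (3/7)(4/7)(3/7)(3/7) = 0.044981; P(data | bag B) = (4/10)(6/10)(4/10)(4/10) = 0.0384; P(data | bag C) = (1/4)(3/4)(1/4)(1/4) = 0.011719; P(data | bag D) = (3/10)(7/10)(3/10)(3/10) = 0.0189.
The prior-weighted likelihoods are 2/7 · 0.044981 = 0.012852, 3/14 · 0.0384 = 0.0082286, 2/7 · 0.011719 = 0.0033482, 3/14 · 0.0189 = 0.00405; with total 0.028479.
Normalising, the posterior is P(bag A | data) = 0.45128, P(bag B | data) = 0.28894, P(bag C | data) = 0.11757, P(bag D | data) = 0.14221.
The predictive probability is P(green next | data) = (4/7)(0.45128) + (3/5)(0.28894) + (3/4)(0.11757) + (7/10)(0.14221) = 0.61896.

0.619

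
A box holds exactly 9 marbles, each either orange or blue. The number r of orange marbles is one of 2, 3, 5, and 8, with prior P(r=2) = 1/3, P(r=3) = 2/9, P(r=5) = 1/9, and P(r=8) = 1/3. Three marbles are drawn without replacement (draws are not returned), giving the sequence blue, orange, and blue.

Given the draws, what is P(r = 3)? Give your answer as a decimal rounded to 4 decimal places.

0.3659

Under each hypothesis, the probability of the observed sequence is: P(data | r = 2) = (7/9)(2/8)(6/7) = 1/6; P(data | r = 3) = (6/9)(3/8)(5/7) = 5/28; P(data | r = 5) = (4/9)(5/8)(3/7) = 5/42; P(data | r = 8) = (1/9)(8/8)(0/7) = 0.
Multiplying each by its prior: 1/3 · 1/6 = 1/18, 2/9 · 5/28 = 5/126, 1/9 · 5/42 = 5/378, 1/3 · 0 = 0; summing to 41/378.
So P(r = 3 | data) = (5/126) / (41/378) = 15/41.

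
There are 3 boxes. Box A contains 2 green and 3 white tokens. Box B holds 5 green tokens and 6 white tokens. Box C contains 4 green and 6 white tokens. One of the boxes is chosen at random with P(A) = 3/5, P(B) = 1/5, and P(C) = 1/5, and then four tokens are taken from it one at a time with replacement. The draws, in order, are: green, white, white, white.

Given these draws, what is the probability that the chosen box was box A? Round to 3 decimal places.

0.618

The likelihood of the observed sequence under each hypothesis: P(data | box A) = (2/5)(3/5)(3/5)(3/5) = 0.0864; P(data | box B) = (5/11)(6/11)(6/11)(6/11) = 0.073765; P(data | box C) = (4/10)(6/10)(6/10)(6/10) = 0.0864.
The prior-weighted likelihoods are 3/5 · 0.0864 = 0.05184, 1/5 · 0.073765 = 0.014753, 1/5 · 0.0864 = 0.01728; summing to 0.083873.
So P(box A | data) = (0.05184) / (0.083873) = 0.61808.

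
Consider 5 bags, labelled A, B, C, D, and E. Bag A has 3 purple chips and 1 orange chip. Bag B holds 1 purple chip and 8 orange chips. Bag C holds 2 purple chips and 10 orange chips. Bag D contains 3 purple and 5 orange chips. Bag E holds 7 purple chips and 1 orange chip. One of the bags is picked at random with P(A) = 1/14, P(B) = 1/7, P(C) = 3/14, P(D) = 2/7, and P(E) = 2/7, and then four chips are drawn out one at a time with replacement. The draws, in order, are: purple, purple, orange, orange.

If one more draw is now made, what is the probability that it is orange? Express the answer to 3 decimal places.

The likelihood of the observed sequence under each hypothesis: P(data | bag A) = (3/4)(3/4)(1/4)(1/4) = 0.035156; P(data | bag B) = (1/9)(1/9)(8/9)(8/9) = 0.0097546; P(data | bag C) = (2/12)(2/12)(10/12)(10/12) = 0.01929; P(data | bag D) = (3/8)(3/8)(5/8)(5/8) = 0.054932; P(data | bag E) = (7/8)(7/8)(1/8)(1/8) = 0.011963.
Weighting by the prior gives 1/14 · 0.035156 = 0.0025112, 1/7 · 0.0097546 = 0.0013935, 3/14 · 0.01929 = 0.0041336, 2/7 · 0.054932 = 0.015695, 2/7 · 0.011963 = 0.003418; with total 0.027151.
Dividing through by the total gives posterior P(bag A | data) = 0.092489, P(bag B | data) = 0.051325, P(bag C | data) = 0.15224, P(bag D | data) = 0.57805, P(bag E | data) = 0.12589.
Averaging over the posterior, P(orange next | data) = (1/4)(0.092489) + (8/9)(0.051325) + (5/6)(0.15224) + (5/8)(0.57805) + (1/8)(0.12589) = 0.57263.

0.573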